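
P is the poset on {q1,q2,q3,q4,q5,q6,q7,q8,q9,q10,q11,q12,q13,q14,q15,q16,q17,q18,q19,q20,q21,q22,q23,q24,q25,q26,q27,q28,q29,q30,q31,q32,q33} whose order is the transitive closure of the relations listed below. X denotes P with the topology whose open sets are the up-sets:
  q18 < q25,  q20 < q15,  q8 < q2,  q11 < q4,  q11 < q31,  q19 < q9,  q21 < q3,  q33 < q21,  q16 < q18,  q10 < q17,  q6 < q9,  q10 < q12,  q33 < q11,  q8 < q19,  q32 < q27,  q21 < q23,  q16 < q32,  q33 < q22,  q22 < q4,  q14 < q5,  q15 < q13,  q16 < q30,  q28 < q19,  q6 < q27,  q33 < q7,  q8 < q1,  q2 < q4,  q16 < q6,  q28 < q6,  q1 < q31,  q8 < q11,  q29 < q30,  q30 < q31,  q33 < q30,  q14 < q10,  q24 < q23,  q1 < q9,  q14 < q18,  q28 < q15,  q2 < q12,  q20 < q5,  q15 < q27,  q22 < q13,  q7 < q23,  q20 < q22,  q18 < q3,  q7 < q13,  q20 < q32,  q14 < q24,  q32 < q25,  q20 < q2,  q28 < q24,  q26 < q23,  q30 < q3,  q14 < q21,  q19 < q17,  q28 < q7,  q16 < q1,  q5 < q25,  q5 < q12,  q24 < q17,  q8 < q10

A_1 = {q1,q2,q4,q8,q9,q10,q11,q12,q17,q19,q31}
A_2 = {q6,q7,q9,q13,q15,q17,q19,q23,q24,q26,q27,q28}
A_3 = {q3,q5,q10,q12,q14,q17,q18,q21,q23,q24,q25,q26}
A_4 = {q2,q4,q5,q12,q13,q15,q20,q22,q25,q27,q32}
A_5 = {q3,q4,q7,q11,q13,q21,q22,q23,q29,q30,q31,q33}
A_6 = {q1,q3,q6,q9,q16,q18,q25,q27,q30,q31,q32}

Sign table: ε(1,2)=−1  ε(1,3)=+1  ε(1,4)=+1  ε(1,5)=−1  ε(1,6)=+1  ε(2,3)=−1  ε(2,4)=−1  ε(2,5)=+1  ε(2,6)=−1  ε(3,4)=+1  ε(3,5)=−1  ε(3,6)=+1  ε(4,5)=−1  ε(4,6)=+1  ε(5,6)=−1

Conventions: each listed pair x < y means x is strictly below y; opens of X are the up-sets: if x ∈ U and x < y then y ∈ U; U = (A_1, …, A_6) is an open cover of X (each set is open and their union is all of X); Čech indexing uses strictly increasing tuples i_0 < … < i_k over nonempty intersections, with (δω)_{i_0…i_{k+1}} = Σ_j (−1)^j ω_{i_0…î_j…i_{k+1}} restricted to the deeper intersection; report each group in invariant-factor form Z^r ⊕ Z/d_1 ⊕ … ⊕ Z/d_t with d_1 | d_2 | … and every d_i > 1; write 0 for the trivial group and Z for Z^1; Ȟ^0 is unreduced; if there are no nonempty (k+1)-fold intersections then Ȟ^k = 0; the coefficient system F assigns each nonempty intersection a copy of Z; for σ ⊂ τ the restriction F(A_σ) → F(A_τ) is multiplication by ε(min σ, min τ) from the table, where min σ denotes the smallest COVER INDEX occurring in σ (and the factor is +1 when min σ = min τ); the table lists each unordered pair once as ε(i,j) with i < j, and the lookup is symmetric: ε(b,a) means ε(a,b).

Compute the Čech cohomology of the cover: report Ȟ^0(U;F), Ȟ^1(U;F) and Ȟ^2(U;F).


Ȟ^0 = Z, Ȟ^1 = 0, Ȟ^2 = Z/2

nerve simplices:
  A12={q9,q17,q19} A13={q10,q12,q17} A14={q2,q4,q12} A15={q4,q11,q31} A16={q1,q9,q31} A23={q17,q23,q24,q26} A24={q13,q15,q27} A25={q7,q13,q23} A26={q6,q9,q27} A34={q5,q12,q25} A35={q3,q21,q23} A36={q3,q18,q25} A45={q4,q13,q22} A46={q25,q27,q32} A56={q3,q30,q31}
  A123={q17} A126={q9} A134={q12} A145={q4} A156={q31} A235={q23} A245={q13} A246={q27} A346={q25} A356={q3}
C dims 6,15,10; δ0: rk 5, SNF 1^5; δ1: rk 10, SNF 1^9·2
degree 0: 6−5−0 = 1 → Ȟ^0 ≅ Z
degree 1: 15−10−5 = 0 → Ȟ^1 ≅ 0
degree 2: 10−0−10 = 0 plus torsion [2] → Ȟ^2 ≅ Z/2


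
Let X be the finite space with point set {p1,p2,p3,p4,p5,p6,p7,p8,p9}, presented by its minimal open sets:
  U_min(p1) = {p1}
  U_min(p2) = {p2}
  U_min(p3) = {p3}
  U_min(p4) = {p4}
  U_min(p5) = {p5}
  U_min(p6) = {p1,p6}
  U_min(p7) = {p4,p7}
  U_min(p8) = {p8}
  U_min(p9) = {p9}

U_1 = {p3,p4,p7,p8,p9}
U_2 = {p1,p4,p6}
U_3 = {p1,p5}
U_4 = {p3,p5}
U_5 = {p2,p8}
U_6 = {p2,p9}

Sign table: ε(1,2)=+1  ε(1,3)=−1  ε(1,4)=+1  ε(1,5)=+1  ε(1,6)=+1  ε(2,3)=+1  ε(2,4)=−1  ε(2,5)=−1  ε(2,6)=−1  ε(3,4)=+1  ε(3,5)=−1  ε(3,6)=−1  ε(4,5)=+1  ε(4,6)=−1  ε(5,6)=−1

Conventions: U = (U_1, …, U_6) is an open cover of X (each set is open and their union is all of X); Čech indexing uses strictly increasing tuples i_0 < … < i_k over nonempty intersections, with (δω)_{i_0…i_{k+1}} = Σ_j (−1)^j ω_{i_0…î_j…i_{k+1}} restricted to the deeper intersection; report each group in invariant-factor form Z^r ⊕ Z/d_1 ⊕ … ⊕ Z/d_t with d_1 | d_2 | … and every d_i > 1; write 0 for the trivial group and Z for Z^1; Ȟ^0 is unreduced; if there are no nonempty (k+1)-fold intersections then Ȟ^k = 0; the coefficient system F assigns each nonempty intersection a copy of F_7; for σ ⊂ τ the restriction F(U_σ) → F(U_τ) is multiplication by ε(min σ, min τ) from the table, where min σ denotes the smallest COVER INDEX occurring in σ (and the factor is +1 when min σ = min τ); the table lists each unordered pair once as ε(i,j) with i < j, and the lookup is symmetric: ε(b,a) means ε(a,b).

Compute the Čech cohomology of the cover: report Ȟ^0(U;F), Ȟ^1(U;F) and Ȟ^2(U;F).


nerve simplices:
  U12={p4} U14={p3} U15={p8} U16={p9} U23={p1} U34={p5} U56={p2}
C dims 6,7; δ0: rk_F7 6
degree 0: 6−6−0 = 0 → Ȟ^0 ≅ 0
degree 1: 7−0−6 = 1 → Ȟ^1 ≅ Z/7
degree 2: 0−0−0 = 0 → Ȟ^2 ≅ 0

Ȟ^0 ≅ 0,  Ȟ^1 ≅ Z/7,  Ȟ^2 ≅ 0


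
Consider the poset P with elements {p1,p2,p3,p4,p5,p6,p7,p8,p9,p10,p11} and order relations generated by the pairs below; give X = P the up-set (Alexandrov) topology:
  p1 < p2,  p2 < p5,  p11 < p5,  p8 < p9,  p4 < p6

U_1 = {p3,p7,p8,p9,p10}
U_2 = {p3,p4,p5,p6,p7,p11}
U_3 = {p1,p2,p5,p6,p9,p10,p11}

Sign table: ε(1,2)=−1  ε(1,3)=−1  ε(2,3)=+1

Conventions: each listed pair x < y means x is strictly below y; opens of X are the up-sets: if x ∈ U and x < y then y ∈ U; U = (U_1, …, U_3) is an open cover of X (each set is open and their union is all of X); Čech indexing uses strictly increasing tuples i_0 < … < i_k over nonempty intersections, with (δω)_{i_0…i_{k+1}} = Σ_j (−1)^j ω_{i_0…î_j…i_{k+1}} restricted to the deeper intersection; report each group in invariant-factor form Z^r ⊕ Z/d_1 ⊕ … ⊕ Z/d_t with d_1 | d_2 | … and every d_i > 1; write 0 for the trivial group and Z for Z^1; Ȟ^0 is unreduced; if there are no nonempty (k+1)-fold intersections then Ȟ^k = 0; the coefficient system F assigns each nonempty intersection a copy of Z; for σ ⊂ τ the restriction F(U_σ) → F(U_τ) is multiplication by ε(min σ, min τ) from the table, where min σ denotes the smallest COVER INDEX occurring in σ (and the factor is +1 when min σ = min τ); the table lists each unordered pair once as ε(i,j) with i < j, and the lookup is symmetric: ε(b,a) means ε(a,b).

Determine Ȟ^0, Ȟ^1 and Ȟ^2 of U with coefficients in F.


Ȟ^0 ≅ Z,  Ȟ^1 ≅ Z,  Ȟ^2 ≅ 0

nerve of the cover:
  U12={p3,p7} U13={p9,p10} U23={p5,p6,p11}
C dims 3,3; δ0: rk 2, SNF 1^2
Ȟ^0 = (3 − 2) − 0 = 1, so Ȟ^0 ≅ Z
Ȟ^1 = (3 − 0) − 2 = 1, so Ȟ^1 ≅ Z
Ȟ^2 = (0 − 0) − 0 = 0, so Ȟ^2 ≅ 0


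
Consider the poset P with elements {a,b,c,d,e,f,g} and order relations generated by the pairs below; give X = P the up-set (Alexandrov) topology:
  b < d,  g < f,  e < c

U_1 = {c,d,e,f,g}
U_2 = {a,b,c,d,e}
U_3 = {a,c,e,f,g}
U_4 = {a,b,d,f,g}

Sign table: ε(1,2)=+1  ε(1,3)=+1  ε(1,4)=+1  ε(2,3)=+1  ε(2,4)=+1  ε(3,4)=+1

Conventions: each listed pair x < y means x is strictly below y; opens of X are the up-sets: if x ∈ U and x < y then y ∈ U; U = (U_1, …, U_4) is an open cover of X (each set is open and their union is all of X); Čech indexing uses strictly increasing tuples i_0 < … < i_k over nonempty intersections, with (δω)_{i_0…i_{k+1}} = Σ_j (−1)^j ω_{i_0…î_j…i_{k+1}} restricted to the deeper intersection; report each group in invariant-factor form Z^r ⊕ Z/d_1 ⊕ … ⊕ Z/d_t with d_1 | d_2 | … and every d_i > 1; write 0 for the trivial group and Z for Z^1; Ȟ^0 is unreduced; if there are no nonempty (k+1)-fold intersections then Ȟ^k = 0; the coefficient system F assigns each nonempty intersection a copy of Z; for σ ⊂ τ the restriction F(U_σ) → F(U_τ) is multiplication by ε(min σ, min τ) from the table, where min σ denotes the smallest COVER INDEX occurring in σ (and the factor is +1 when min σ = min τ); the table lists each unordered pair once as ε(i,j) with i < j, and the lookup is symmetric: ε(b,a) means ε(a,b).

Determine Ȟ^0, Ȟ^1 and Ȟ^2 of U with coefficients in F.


Ȟ^0(U;F) ≅ Z, Ȟ^1(U;F) ≅ 0 and Ȟ^2(U;F) ≅ Z

cover nerve:
  U12={c,d,e} U13={c,e,f,g} U14={d,f,g} U23={a,c,e} U24={a,b,d} U34={a,f,g}
  U123={c,e} U124={d} U134={f,g} U234={a}
C dims 4,6,4; δ0: rk 3, SNF 1^3; δ1: rk 3, SNF 1^3
Ȟ^0: (4−3)−0=1 ⇒ Z
Ȟ^1: (6−3)−3=0 ⇒ 0
Ȟ^2: (4−0)−3=1 ⇒ Z


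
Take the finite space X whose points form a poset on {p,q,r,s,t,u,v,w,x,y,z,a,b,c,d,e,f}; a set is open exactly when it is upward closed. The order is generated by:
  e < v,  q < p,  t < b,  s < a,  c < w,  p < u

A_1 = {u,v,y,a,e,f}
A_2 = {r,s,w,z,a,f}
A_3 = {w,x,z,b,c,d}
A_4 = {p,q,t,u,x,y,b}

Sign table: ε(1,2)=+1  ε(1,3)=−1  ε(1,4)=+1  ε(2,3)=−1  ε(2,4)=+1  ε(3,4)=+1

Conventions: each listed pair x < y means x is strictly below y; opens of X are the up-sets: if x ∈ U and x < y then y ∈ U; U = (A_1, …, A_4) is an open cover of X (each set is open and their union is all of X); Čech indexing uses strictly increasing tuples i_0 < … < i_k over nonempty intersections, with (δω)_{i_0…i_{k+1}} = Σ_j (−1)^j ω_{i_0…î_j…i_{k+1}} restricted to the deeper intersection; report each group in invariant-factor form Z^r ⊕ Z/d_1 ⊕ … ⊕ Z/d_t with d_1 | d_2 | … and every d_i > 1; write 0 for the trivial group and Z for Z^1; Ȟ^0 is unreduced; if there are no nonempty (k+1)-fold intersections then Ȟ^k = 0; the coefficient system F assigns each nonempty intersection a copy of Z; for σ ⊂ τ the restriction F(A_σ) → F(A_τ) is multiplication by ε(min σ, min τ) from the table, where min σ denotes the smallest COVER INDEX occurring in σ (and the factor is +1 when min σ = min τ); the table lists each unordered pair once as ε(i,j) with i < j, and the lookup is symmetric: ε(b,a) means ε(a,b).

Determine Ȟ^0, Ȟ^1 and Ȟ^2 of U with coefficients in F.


Ȟ^0 ≅ 0; Ȟ^1 ≅ Z/2; Ȟ^2 ≅ 0

cover nerve:
  A12={a,f} A14={u,y} A23={w,z} A34={x,b}
C dims 4,4; δ0: rk 4, SNF 1^3·2
Ȟ^0: (4−4)−0=0 ⇒ 0
Ȟ^1: (4−0)−4=0 plus torsion [2] ⇒ Z/2
Ȟ^2: (0−0)−0=0 ⇒ 0


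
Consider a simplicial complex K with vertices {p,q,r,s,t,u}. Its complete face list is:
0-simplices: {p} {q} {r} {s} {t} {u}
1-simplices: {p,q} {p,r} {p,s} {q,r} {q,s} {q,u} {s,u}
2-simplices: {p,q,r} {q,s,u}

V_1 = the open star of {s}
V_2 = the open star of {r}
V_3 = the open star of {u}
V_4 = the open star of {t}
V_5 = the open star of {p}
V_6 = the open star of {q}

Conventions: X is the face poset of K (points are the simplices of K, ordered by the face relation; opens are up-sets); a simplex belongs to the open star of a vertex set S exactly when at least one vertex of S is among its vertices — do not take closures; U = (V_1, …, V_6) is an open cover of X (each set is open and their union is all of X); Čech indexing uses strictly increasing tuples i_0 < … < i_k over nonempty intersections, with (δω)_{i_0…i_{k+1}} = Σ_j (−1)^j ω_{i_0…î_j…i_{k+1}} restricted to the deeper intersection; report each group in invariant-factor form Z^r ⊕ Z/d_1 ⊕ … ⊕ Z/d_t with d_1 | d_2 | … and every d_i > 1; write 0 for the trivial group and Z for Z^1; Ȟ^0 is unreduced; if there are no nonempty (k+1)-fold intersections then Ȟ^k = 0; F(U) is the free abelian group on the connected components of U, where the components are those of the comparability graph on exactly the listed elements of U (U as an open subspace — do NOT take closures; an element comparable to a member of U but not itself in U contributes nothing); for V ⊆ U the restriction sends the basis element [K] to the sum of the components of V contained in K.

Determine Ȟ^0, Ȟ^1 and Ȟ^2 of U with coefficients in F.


Ȟ^0 = Z^2, Ȟ^1 = Z, Ȟ^2 = 0

cover nerve:
  V1={{s},{p,s},{q,s},{s,u},{q,s,u}} V2={{r},{p,r},{q,r},{p,q,r}} V3={{u},{q,u},{s,u},{q,s,u}} V4={{t}} V5={{p},{p,q},{p,r},{p,s},{p,q,r}} V6={{q},{p,q},{q,r},{q,s},{q,u},{p,q,r},{q,s,u}}
  V13={{s,u},{q,s,u}} V15={{p,s}} V16={{q,s},{q,s,u}} V25={{p,r},{p,q,r}} V26={{q,r},{p,q,r}} V36={{q,u},{q,s,u}} V56={{p,q},{p,q,r}}
  V136={{q,s,u}} V256={{p,q,r}}
components per intersection:
  V1: {{s},{p,s},{q,s},{s,u},{q,s,u}}
  V2: {{r},{p,r},{q,r},{p,q,r}}
  V3: {{u},{q,u},{s,u},{q,s,u}}
  V4: {{t}}
  V5: {{p},{p,q},{p,r},{p,s},{p,q,r}}
  V6: {{q},{p,q},{q,r},{q,s},{q,u},{p,q,r},{q,s,u}}
  V13: {{s,u},{q,s,u}}
  V15: {{p,s}}
  V16: {{q,s},{q,s,u}}
  V25: {{p,r},{p,q,r}}
  V26: {{q,r},{p,q,r}}
  V36: {{q,u},{q,s,u}}
  V56: {{p,q},{p,q,r}}
  V136: {{q,s,u}}
  V256: {{p,q,r}}
C dims 6,7,2; δ0: rk 4, SNF 1^4; δ1: rk 2, SNF 1^2
Ȟ^0: (6−4)−0=2 ⇒ Z^2
Ȟ^1: (7−2)−4=1 ⇒ Z
Ȟ^2: (2−0)−2=0 ⇒ 0


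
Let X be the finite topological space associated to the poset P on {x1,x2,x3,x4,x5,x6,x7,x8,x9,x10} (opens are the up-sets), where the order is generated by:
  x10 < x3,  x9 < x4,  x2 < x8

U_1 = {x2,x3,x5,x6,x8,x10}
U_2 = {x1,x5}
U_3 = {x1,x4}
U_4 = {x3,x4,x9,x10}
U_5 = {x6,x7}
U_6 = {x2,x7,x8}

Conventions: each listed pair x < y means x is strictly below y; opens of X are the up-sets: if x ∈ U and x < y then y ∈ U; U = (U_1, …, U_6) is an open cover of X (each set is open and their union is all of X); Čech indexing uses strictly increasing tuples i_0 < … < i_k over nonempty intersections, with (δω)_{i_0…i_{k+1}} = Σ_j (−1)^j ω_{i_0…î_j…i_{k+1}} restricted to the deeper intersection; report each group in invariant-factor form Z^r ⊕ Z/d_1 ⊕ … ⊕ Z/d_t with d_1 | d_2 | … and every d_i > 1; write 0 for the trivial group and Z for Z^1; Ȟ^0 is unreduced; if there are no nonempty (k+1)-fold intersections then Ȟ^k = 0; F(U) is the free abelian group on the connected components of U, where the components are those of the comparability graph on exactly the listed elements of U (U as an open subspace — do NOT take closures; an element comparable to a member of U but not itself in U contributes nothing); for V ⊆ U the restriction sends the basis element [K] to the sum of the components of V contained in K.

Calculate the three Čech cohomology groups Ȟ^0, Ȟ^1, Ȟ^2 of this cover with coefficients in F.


nonempty overlaps:
  U12={x5} U14={x3,x10} U15={x6} U16={x2,x8} U23={x1} U34={x4} U56={x7}
components per intersection:
  U1: {x2,x8} {x3,x10} {x5} {x6}
  U2: {x1} {x5}
  U3: {x1} {x4}
  U4: {x3,x10} {x4,x9}
  U5: {x6} {x7}
  U6: {x2,x8} {x7}
  U12: {x5}
  U14: {x3,x10}
  U15: {x6}
  U16: {x2,x8}
  U23: {x1}
  U34: {x4}
  U56: {x7}
C dims 14,7; δ0: rk 7, SNF 1^7
degree 0: 14−7−0 = 7 → Ȟ^0 ≅ Z^7
degree 1: 7−0−7 = 0 → Ȟ^1 ≅ 0
degree 2: 0−0−0 = 0 → Ȟ^2 ≅ 0

Ȟ^0 ≅ Z^7,  Ȟ^1 ≅ 0,  Ȟ^2 ≅ 0


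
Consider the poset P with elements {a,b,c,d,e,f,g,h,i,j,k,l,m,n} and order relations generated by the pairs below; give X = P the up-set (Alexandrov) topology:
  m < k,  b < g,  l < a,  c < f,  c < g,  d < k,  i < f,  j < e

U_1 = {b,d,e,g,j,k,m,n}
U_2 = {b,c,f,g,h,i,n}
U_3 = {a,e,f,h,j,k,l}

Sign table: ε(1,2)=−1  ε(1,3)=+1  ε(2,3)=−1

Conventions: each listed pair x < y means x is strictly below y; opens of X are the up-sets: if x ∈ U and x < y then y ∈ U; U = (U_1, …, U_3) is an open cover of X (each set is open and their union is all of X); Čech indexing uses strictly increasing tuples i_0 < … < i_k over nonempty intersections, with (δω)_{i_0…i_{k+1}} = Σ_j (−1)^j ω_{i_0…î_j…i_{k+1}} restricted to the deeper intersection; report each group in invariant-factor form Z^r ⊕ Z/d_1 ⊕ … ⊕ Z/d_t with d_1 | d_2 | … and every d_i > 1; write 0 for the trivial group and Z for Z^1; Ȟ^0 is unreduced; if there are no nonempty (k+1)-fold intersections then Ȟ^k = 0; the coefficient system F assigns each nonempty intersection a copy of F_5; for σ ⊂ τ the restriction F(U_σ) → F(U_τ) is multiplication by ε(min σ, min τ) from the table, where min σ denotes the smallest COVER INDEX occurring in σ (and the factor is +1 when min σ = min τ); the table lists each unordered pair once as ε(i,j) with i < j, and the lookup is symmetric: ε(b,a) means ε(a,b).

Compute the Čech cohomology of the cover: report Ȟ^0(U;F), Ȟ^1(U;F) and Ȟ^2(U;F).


Ȟ^0 = Z/5, Ȟ^1 = Z/5, Ȟ^2 = 0

nerve of the cover:
  U12={b,g,n} U13={e,j,k} U23={f,h}
C dims 3,3; δ0: rk_F5 2
Ȟ^0 = (3 − 2) − 0 = 1, so Ȟ^0 ≅ Z/5
Ȟ^1 = (3 − 0) − 2 = 1, so Ȟ^1 ≅ Z/5
Ȟ^2 = (0 − 0) − 0 = 0, so Ȟ^2 ≅ 0


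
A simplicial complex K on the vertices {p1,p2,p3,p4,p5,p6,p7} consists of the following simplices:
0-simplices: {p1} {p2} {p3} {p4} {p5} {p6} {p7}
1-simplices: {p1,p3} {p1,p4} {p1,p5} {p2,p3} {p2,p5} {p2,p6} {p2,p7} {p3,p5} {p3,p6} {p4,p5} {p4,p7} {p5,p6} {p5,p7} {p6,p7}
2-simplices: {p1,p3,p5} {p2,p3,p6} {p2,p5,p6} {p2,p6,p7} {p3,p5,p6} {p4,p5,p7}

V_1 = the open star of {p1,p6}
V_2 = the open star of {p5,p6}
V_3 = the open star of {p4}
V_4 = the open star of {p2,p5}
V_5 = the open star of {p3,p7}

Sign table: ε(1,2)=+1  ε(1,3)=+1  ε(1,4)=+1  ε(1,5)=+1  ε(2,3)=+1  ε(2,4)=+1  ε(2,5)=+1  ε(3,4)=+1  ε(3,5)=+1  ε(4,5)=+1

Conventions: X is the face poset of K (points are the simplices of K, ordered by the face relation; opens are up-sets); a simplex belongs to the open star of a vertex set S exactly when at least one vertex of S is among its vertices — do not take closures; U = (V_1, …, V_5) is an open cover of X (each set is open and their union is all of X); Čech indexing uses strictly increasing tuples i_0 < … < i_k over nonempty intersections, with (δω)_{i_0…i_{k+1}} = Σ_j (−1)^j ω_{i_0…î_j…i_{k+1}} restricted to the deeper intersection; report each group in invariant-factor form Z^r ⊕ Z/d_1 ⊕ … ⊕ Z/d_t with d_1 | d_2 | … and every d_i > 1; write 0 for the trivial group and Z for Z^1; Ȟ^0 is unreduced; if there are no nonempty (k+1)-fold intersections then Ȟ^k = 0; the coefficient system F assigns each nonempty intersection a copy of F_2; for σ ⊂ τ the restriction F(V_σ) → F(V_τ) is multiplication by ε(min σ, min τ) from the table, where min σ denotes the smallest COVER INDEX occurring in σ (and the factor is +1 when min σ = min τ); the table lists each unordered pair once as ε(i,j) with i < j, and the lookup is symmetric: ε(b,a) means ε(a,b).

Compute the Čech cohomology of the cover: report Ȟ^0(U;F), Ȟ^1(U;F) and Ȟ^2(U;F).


nerve simplices:
  V1={{p1},{p6},{p1,p3},{p1,p4},{p1,p5},{p2,p6},{p3,p6},{p5,p6},{p6,p7},{p1,p3,p5},{p2,p3,p6},{p2,p5,p6},{p2,p6,p7},{p3,p5,p6}} V2={{p5},{p6},{p1,p5},{p2,p5},{p2,p6},{p3,p5},{p3,p6},{p4,p5},{p5,p6},{p5,p7},{p6,p7},{p1,p3,p5},{p2,p3,p6},{p2,p5,p6},{p2,p6,p7},{p3,p5,p6},{p4,p5,p7}} V3={{p4},{p1,p4},{p4,p5},{p4,p7},{p4,p5,p7}} V4={{p2},{p5},{p1,p5},{p2,p3},{p2,p5},{p2,p6},{p2,p7},{p3,p5},{p4,p5},{p5,p6},{p5,p7},{p1,p3,p5},{p2,p3,p6},{p2,p5,p6},{p2,p6,p7},{p3,p5,p6},{p4,p5,p7}} V5={{p3},{p7},{p1,p3},{p2,p3},{p2,p7},{p3,p5},{p3,p6},{p4,p7},{p5,p7},{p6,p7},{p1,p3,p5},{p2,p3,p6},{p2,p6,p7},{p3,p5,p6},{p4,p5,p7}}
  V12={{p6},{p1,p5},{p2,p6},{p3,p6},{p5,p6},{p6,p7},{p1,p3,p5},{p2,p3,p6},{p2,p5,p6},{p2,p6,p7},{p3,p5,p6}} V13={{p1,p4}} V14={{p1,p5},{p2,p6},{p5,p6},{p1,p3,p5},{p2,p3,p6},{p2,p5,p6},{p2,p6,p7},{p3,p5,p6}} V15={{p1,p3},{p3,p6},{p6,p7},{p1,p3,p5},{p2,p3,p6},{p2,p6,p7},{p3,p5,p6}} V23={{p4,p5},{p4,p5,p7}} V24={{p5},{p1,p5},{p2,p5},{p2,p6},{p3,p5},{p4,p5},{p5,p6},{p5,p7},{p1,p3,p5},{p2,p3,p6},{p2,p5,p6},{p2,p6,p7},{p3,p5,p6},{p4,p5,p7}} V25={{p3,p5},{p3,p6},{p5,p7},{p6,p7},{p1,p3,p5},{p2,p3,p6},{p2,p6,p7},{p3,p5,p6},{p4,p5,p7}} V34={{p4,p5},{p4,p5,p7}} V35={{p4,p7},{p4,p5,p7}} V45={{p2,p3},{p2,p7},{p3,p5},{p5,p7},{p1,p3,p5},{p2,p3,p6},{p2,p6,p7},{p3,p5,p6},{p4,p5,p7}}
  V124={{p1,p5},{p2,p6},{p5,p6},{p1,p3,p5},{p2,p3,p6},{p2,p5,p6},{p2,p6,p7},{p3,p5,p6}} V125={{p3,p6},{p6,p7},{p1,p3,p5},{p2,p3,p6},{p2,p6,p7},{p3,p5,p6}} V145={{p1,p3,p5},{p2,p3,p6},{p2,p6,p7},{p3,p5,p6}} V234={{p4,p5},{p4,p5,p7}} V235={{p4,p5,p7}} V245={{p3,p5},{p5,p7},{p1,p3,p5},{p2,p3,p6},{p2,p6,p7},{p3,p5,p6},{p4,p5,p7}} V345={{p4,p5,p7}}
  V1245={{p1,p3,p5},{p2,p3,p6},{p2,p6,p7},{p3,p5,p6}} V2345={{p4,p5,p7}}
C dims 5,10,7,2; δ0: rk_F2 4; δ1: rk_F2 5; δ2: rk_F2 2
degree 0: 5−4−0 = 1 → Ȟ^0 ≅ Z/2
degree 1: 10−5−4 = 1 → Ȟ^1 ≅ Z/2
degree 2: 7−2−5 = 0 → Ȟ^2 ≅ 0

Ȟ^0(U;F) ≅ Z/2, Ȟ^1(U;F) ≅ Z/2 and Ȟ^2(U;F) ≅ 0


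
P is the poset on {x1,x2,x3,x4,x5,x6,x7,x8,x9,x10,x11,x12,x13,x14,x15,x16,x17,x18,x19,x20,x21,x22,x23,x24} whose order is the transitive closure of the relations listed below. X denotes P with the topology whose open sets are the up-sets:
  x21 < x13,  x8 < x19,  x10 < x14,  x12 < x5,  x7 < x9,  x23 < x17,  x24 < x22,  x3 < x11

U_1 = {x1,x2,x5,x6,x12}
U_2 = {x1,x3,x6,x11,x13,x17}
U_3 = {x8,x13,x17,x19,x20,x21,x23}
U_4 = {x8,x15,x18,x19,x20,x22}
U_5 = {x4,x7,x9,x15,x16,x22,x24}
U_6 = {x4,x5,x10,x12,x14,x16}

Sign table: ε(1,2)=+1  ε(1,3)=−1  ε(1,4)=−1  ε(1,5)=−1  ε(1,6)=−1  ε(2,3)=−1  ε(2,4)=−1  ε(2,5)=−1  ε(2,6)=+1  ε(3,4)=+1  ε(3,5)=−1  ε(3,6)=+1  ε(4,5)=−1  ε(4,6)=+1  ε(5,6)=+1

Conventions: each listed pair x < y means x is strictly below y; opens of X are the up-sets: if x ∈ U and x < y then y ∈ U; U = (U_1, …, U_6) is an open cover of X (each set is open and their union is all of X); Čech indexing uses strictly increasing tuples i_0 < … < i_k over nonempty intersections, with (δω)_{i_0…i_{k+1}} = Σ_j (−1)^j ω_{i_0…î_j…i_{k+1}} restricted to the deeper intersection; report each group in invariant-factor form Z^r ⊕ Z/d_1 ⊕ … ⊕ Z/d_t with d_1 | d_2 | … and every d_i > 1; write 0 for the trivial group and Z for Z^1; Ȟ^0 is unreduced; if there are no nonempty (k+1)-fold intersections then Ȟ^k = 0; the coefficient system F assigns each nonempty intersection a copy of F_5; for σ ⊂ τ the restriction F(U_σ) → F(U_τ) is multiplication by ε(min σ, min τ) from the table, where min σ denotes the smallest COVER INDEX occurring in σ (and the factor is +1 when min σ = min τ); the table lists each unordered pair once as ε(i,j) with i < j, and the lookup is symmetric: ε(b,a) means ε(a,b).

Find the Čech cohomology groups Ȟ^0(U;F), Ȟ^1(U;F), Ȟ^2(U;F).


Ȟ^0(U;F) ≅ 0; Ȟ^1(U;F) ≅ 0; Ȟ^2(U;F) ≅ 0

intersection data:
  U12={x1,x6} U16={x5,x12} U23={x13,x17} U34={x8,x19,x20} U45={x15,x22} U56={x4,x16}
C dims 6,6; δ0: rk_F5 6
Ȟ^0 = (6 − 6) − 0 = 0, so Ȟ^0 ≅ 0
Ȟ^1 = (6 − 0) − 6 = 0, so Ȟ^1 ≅ 0
Ȟ^2 = (0 − 0) − 0 = 0, so Ȟ^2 ≅ 0


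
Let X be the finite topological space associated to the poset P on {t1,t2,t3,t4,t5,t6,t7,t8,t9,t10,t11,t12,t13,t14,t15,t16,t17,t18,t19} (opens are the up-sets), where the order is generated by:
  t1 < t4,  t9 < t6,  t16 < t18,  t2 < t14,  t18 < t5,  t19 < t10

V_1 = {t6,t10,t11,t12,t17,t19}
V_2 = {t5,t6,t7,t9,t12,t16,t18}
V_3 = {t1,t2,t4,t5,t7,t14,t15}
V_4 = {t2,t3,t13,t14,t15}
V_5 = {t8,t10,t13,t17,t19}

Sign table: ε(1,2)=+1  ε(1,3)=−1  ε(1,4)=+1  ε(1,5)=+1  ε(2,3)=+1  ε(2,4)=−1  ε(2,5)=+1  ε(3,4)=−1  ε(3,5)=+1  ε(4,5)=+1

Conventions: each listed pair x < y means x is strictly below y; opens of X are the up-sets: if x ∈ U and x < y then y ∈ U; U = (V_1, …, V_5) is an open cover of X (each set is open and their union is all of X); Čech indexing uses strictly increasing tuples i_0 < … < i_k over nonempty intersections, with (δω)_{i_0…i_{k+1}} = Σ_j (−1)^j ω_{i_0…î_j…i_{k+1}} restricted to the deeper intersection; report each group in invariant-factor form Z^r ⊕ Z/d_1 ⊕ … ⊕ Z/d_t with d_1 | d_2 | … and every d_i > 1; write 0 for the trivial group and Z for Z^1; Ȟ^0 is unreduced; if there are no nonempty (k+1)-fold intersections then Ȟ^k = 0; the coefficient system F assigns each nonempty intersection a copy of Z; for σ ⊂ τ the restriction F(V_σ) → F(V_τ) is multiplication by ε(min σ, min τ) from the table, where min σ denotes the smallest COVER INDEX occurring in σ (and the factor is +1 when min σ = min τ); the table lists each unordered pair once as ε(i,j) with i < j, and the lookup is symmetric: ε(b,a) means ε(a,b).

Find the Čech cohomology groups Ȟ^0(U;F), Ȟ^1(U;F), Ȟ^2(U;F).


Ȟ^0 = 0, Ȟ^1 = Z/2 and Ȟ^2 = 0

intersection data:
  V12={t6,t12} V15={t10,t17,t19} V23={t5,t7} V34={t2,t14,t15} V45={t13}
C dims 5,5; δ0: rk 5, SNF 1^4·2
Ȟ^0 = (5 − 5) − 0 = 0, so Ȟ^0 ≅ 0
Ȟ^1 = (5 − 0) − 5 = 0 plus torsion [2], so Ȟ^1 ≅ Z/2
Ȟ^2 = (0 − 0) − 0 = 0, so Ȟ^2 ≅ 0


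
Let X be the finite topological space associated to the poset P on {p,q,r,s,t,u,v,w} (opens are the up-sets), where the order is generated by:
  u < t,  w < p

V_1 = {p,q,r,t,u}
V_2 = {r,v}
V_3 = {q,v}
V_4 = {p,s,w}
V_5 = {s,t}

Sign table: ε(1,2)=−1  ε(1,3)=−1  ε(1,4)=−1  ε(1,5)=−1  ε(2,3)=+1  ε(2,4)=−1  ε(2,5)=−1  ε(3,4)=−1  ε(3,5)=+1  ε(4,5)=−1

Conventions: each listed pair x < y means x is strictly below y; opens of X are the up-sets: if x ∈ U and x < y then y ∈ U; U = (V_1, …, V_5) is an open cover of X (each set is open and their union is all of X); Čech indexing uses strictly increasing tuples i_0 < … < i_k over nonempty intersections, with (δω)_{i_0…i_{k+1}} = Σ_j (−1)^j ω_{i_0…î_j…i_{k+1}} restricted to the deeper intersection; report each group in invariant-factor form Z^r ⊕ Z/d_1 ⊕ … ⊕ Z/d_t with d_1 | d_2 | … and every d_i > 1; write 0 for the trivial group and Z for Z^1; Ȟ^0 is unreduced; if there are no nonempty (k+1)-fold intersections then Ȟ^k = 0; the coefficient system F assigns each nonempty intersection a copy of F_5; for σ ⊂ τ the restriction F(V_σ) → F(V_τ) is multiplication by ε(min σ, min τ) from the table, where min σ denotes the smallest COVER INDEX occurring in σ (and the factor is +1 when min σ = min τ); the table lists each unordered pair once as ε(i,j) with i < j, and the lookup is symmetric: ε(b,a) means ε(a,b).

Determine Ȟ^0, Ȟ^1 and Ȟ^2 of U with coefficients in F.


intersection data:
  V12={r} V13={q} V14={p} V15={t} V23={v} V45={s}
C dims 5,6; δ0: rk_F5 5
Ȟ^0 = (5 − 5) − 0 = 0, so Ȟ^0 ≅ 0
Ȟ^1 = (6 − 0) − 5 = 1, so Ȟ^1 ≅ Z/5
Ȟ^2 = (0 − 0) − 0 = 0, so Ȟ^2 ≅ 0

Ȟ^0 = 0,  Ȟ^1 = Z/5,  Ȟ^2 = 0


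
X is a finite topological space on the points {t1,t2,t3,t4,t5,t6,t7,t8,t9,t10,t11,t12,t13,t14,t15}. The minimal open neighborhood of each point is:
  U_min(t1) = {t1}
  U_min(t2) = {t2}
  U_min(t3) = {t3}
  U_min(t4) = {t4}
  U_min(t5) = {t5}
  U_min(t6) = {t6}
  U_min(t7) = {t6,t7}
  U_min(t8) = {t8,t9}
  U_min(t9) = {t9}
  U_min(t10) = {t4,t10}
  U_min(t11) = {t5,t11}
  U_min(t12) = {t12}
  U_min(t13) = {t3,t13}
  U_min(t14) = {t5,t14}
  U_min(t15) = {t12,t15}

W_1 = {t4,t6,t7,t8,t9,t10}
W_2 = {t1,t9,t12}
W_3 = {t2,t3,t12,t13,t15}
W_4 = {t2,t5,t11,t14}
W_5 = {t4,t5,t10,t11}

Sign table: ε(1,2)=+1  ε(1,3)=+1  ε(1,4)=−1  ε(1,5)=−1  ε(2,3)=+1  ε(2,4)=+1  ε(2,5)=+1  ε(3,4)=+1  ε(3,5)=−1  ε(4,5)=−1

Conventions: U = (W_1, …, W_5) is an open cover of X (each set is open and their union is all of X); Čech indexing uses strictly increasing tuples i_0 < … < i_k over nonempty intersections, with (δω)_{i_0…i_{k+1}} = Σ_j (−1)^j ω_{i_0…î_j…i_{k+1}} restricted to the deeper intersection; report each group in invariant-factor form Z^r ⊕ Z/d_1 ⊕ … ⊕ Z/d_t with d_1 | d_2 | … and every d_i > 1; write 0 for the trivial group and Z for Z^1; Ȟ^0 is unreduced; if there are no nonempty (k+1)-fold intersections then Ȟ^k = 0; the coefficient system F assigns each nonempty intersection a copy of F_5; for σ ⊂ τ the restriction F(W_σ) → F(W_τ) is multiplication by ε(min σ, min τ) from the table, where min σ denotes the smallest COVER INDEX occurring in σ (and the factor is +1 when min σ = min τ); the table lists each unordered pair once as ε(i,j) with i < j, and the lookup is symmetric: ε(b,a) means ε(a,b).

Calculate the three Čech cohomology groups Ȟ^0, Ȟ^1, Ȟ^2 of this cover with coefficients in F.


nerve simplices:
  W12={t9} W15={t4,t10} W23={t12} W34={t2} W45={t5,t11}
C dims 5,5; δ0: rk_F5 4
degree 0: 5−4−0 = 1 → Ȟ^0 ≅ Z/5
degree 1: 5−0−4 = 1 → Ȟ^1 ≅ Z/5
degree 2: 0−0−0 = 0 → Ȟ^2 ≅ 0

Ȟ^0(U;F) ≅ Z/5, Ȟ^1(U;F) ≅ Z/5, Ȟ^2(U;F) ≅ 0


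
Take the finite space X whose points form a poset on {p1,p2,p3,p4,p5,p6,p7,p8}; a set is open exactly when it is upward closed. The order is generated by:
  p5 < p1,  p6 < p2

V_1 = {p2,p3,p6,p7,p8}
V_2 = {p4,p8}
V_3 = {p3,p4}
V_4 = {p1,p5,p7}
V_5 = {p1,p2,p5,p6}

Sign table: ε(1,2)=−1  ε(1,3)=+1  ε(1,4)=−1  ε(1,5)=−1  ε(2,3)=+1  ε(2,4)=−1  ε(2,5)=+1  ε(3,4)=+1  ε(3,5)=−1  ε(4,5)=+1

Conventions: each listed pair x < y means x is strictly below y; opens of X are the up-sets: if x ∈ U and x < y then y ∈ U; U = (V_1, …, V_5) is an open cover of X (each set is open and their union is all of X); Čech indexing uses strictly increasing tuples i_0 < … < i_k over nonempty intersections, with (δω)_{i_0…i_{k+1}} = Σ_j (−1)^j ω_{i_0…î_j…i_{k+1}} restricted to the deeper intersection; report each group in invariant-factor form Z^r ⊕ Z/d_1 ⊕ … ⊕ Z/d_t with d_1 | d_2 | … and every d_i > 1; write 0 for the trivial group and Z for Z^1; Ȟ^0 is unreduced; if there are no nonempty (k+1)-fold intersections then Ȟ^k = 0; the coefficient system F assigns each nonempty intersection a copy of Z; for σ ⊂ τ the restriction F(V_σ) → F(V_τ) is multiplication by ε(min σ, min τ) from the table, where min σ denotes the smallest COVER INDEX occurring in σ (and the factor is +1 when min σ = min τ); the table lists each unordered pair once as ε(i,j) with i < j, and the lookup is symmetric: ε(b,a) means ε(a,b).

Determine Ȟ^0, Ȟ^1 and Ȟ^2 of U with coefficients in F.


Ȟ^0 ≅ 0,  Ȟ^1 ≅ Z ⊕ Z/2,  Ȟ^2 ≅ 0

nonempty intersections:
  V12={p8} V13={p3} V14={p7} V15={p2,p6} V23={p4} V45={p1,p5}
C dims 5,6; δ0: rk 5, SNF 1^4·2
Ȟ^0: (5−5)−0=0 ⇒ 0
Ȟ^1: (6−0)−5=1 plus torsion [2] ⇒ Z ⊕ Z/2
Ȟ^2: (0−0)−0=0 ⇒ 0


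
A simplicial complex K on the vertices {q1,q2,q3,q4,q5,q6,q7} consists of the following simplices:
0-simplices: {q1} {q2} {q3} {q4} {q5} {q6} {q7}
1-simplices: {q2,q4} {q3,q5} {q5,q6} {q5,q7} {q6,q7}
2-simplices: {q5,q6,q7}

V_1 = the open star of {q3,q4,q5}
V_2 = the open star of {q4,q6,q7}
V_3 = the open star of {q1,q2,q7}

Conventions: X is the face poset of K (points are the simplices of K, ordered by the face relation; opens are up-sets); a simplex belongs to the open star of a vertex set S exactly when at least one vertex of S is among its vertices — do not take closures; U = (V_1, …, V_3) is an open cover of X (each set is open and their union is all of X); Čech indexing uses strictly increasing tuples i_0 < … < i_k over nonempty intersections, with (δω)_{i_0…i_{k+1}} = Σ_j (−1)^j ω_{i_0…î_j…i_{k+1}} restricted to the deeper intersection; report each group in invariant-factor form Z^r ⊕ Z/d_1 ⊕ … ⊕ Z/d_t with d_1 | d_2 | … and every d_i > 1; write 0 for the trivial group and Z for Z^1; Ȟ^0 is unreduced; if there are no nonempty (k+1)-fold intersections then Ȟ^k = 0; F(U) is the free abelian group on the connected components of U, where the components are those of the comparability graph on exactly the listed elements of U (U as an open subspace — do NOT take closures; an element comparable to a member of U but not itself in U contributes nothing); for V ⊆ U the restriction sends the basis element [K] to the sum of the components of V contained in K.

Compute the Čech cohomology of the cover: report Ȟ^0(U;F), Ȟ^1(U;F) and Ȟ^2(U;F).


intersection data:
  V1={{q3},{q4},{q5},{q2,q4},{q3,q5},{q5,q6},{q5,q7},{q5,q6,q7}} V2={{q4},{q6},{q7},{q2,q4},{q5,q6},{q5,q7},{q6,q7},{q5,q6,q7}} V3={{q1},{q2},{q7},{q2,q4},{q5,q7},{q6,q7},{q5,q6,q7}}
  V12={{q4},{q2,q4},{q5,q6},{q5,q7},{q5,q6,q7}} V13={{q2,q4},{q5,q7},{q5,q6,q7}} V23={{q7},{q2,q4},{q5,q7},{q6,q7},{q5,q6,q7}}
  V123={{q2,q4},{q5,q7},{q5,q6,q7}}
components per intersection:
  V1: {{q3},{q5},{q3,q5},{q5,q6},{q5,q7},{q5,q6,q7}} {{q4},{q2,q4}}
  V2: {{q4},{q2,q4}} {{q6},{q7},{q5,q6},{q5,q7},{q6,q7},{q5,q6,q7}}
  V3: {{q1}} {{q2},{q2,q4}} {{q7},{q5,q7},{q6,q7},{q5,q6,q7}}
  V12: {{q4},{q2,q4}} {{q5,q6},{q5,q7},{q5,q6,q7}}
  V13: {{q2,q4}} {{q5,q7},{q5,q6,q7}}
  V23: {{q7},{q5,q7},{q6,q7},{q5,q6,q7}} {{q2,q4}}
  V123: {{q2,q4}} {{q5,q7},{q5,q6,q7}}
C dims 7,6,2; δ0: rk 4, SNF 1^4; δ1: rk 2, SNF 1^2
Ȟ^0 = (7 − 4) − 0 = 3, so Ȟ^0 ≅ Z^3
Ȟ^1 = (6 − 2) − 4 = 0, so Ȟ^1 ≅ 0
Ȟ^2 = (2 − 0) − 2 = 0, so Ȟ^2 ≅ 0

Ȟ^0 = Z^3, Ȟ^1 = 0, Ȟ^2 = 0


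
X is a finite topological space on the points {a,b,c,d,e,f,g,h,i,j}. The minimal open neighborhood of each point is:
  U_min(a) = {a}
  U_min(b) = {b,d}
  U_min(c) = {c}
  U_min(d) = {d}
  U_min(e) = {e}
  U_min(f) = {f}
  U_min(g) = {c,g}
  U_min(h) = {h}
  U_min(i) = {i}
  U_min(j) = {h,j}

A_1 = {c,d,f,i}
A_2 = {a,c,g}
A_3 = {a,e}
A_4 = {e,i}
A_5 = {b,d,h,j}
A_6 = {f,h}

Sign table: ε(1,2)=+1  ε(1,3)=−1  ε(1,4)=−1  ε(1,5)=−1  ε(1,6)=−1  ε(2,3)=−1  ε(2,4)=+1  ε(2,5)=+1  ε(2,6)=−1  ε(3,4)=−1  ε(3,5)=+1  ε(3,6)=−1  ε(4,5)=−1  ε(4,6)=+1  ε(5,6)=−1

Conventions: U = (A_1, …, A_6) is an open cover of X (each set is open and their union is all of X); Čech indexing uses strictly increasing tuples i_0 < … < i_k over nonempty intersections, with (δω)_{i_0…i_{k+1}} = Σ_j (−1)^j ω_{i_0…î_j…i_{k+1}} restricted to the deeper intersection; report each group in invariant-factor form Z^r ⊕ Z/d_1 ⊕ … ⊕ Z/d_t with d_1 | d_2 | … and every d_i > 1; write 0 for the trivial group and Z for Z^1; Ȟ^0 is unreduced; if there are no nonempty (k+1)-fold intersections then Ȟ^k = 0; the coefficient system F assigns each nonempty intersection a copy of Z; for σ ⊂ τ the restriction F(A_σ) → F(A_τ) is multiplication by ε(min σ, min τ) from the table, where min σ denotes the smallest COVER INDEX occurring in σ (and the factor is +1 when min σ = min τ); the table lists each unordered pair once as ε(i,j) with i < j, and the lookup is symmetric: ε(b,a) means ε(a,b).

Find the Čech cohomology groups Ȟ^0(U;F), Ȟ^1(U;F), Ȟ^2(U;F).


Ȟ^0 ≅ 0,  Ȟ^1 ≅ Z ⊕ Z/2,  Ȟ^2 ≅ 0

nonempty intersections:
  A12={c} A14={i} A15={d} A16={f} A23={a} A34={e} A56={h}
C dims 6,7; δ0: rk 6, SNF 1^5·2
Ȟ^0: (6−6)−0=0 ⇒ 0
Ȟ^1: (7−0)−6=1 plus torsion [2] ⇒ Z ⊕ Z/2
Ȟ^2: (0−0)−0=0 ⇒ 0


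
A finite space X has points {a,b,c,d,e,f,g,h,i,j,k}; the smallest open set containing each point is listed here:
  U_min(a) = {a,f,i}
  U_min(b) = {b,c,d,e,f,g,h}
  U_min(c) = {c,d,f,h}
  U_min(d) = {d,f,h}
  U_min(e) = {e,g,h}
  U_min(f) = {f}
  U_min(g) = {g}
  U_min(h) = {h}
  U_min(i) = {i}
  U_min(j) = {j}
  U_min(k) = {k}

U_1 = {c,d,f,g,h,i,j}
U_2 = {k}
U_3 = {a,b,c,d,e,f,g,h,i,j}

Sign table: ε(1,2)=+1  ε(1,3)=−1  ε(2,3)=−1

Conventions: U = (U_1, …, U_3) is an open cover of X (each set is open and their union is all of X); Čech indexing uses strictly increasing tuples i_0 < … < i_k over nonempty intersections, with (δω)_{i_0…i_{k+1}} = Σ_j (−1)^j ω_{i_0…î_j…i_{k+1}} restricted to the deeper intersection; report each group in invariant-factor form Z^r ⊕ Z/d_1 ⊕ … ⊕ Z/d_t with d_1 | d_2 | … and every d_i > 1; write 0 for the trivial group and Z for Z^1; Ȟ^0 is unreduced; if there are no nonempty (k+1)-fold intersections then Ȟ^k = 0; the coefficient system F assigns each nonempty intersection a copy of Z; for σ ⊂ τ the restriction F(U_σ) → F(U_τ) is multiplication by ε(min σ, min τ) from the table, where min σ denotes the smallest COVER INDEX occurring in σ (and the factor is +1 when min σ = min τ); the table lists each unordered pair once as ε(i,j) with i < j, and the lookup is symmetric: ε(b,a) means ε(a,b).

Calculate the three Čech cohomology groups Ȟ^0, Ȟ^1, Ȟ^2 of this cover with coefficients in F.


Ȟ^0 ≅ Z^2, Ȟ^1 ≅ 0 and Ȟ^2 ≅ 0

nonempty intersections:
  U13={c,d,f,g,h,i,j}
C dims 3,1; δ0: rk 1, SNF 1^1
Ȟ^0: (3−1)−0=2 ⇒ Z^2
Ȟ^1: (1−0)−1=0 ⇒ 0
Ȟ^2: (0−0)−0=0 ⇒ 0


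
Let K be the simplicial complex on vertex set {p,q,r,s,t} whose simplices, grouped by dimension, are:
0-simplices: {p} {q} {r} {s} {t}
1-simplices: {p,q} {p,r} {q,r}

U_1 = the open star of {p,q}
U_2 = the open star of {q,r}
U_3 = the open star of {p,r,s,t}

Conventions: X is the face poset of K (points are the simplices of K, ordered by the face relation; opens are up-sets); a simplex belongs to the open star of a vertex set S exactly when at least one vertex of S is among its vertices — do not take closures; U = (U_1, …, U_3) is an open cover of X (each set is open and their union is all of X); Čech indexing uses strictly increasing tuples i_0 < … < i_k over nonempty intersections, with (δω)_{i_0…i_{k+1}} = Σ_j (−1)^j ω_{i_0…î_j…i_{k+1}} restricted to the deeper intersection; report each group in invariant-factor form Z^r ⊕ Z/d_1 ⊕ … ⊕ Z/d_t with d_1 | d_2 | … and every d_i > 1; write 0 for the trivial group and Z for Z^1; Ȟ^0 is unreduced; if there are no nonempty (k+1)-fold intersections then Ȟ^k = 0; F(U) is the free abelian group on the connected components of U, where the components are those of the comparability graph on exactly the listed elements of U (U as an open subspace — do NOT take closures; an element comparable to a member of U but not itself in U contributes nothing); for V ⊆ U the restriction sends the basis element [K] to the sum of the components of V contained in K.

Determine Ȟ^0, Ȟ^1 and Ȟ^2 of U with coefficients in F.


Ȟ^0 ≅ Z^3; Ȟ^1 ≅ Z; Ȟ^2 ≅ 0

intersection data:
  U1={{p},{q},{p,q},{p,r},{q,r}} U2={{q},{r},{p,q},{p,r},{q,r}} U3={{p},{r},{s},{t},{p,q},{p,r},{q,r}}
  U12={{q},{p,q},{p,r},{q,r}} U13={{p},{p,q},{p,r},{q,r}} U23={{r},{p,q},{p,r},{q,r}}
  U123={{p,q},{p,r},{q,r}}
components per intersection:
  U1: {{p},{q},{p,q},{p,r},{q,r}}
  U2: {{q},{r},{p,q},{p,r},{q,r}}
  U3: {{p},{r},{p,q},{p,r},{q,r}} {{s}} {{t}}
  U12: {{q},{p,q},{q,r}} {{p,r}}
  U13: {{p},{p,q},{p,r}} {{q,r}}
  U23: {{r},{p,r},{q,r}} {{p,q}}
  U123: {{p,q}} {{p,r}} {{q,r}}
C dims 5,6,3; δ0: rk 2, SNF 1^2; δ1: rk 3, SNF 1^3
Ȟ^0 = (5 − 2) − 0 = 3, so Ȟ^0 ≅ Z^3
Ȟ^1 = (6 − 3) − 2 = 1, so Ȟ^1 ≅ Z
Ȟ^2 = (3 − 0) − 3 = 0, so Ȟ^2 ≅ 0


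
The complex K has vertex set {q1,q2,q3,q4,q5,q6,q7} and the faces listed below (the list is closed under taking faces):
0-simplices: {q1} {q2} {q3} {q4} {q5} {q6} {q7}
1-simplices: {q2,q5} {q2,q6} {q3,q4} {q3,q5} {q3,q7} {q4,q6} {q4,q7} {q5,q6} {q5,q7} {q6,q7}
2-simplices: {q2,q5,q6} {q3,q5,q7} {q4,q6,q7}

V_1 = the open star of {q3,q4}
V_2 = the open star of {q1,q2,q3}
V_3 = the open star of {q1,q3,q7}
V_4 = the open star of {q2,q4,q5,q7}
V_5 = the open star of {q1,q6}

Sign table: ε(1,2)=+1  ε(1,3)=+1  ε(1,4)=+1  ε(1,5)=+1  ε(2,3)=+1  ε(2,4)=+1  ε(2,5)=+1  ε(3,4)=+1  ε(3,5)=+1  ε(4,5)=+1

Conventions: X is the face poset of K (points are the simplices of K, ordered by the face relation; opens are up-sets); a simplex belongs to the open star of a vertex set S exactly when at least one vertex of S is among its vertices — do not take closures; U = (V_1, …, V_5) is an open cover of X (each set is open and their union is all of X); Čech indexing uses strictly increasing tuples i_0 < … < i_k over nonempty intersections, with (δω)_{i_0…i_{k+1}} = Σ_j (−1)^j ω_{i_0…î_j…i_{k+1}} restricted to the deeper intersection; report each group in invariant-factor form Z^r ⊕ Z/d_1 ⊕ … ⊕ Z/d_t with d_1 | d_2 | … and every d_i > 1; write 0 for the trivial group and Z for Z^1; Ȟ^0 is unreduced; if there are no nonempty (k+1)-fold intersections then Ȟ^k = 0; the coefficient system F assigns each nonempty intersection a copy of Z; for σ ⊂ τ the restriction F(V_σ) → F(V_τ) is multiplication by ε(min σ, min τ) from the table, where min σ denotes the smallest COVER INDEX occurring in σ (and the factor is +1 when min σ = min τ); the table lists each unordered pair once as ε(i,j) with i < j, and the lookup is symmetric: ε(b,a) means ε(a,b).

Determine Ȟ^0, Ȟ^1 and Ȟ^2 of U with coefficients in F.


nonempty overlaps:
  V1={{q3},{q4},{q3,q4},{q3,q5},{q3,q7},{q4,q6},{q4,q7},{q3,q5,q7},{q4,q6,q7}} V2={{q1},{q2},{q3},{q2,q5},{q2,q6},{q3,q4},{q3,q5},{q3,q7},{q2,q5,q6},{q3,q5,q7}} V3={{q1},{q3},{q7},{q3,q4},{q3,q5},{q3,q7},{q4,q7},{q5,q7},{q6,q7},{q3,q5,q7},{q4,q6,q7}} V4={{q2},{q4},{q5},{q7},{q2,q5},{q2,q6},{q3,q4},{q3,q5},{q3,q7},{q4,q6},{q4,q7},{q5,q6},{q5,q7},{q6,q7},{q2,q5,q6},{q3,q5,q7},{q4,q6,q7}} V5={{q1},{q6},{q2,q6},{q4,q6},{q5,q6},{q6,q7},{q2,q5,q6},{q4,q6,q7}}
  V12={{q3},{q3,q4},{q3,q5},{q3,q7},{q3,q5,q7}} V13={{q3},{q3,q4},{q3,q5},{q3,q7},{q4,q7},{q3,q5,q7},{q4,q6,q7}} V14={{q4},{q3,q4},{q3,q5},{q3,q7},{q4,q6},{q4,q7},{q3,q5,q7},{q4,q6,q7}} V15={{q4,q6},{q4,q6,q7}} V23={{q1},{q3},{q3,q4},{q3,q5},{q3,q7},{q3,q5,q7}} V24={{q2},{q2,q5},{q2,q6},{q3,q4},{q3,q5},{q3,q7},{q2,q5,q6},{q3,q5,q7}} V25={{q1},{q2,q6},{q2,q5,q6}} V34={{q7},{q3,q4},{q3,q5},{q3,q7},{q4,q7},{q5,q7},{q6,q7},{q3,q5,q7},{q4,q6,q7}} V35={{q1},{q6,q7},{q4,q6,q7}} V45={{q2,q6},{q4,q6},{q5,q6},{q6,q7},{q2,q5,q6},{q4,q6,q7}}
  V123={{q3},{q3,q4},{q3,q5},{q3,q7},{q3,q5,q7}} V124={{q3,q4},{q3,q5},{q3,q7},{q3,q5,q7}} V134={{q3,q4},{q3,q5},{q3,q7},{q4,q7},{q3,q5,q7},{q4,q6,q7}} V135={{q4,q6,q7}} V145={{q4,q6},{q4,q6,q7}} V234={{q3,q4},{q3,q5},{q3,q7},{q3,q5,q7}} V235={{q1}} V245={{q2,q6},{q2,q5,q6}} V345={{q6,q7},{q4,q6,q7}}
  V1234={{q3,q4},{q3,q5},{q3,q7},{q3,q5,q7}} V1345={{q4,q6,q7}}
C dims 5,10,9,2; δ0: rk 4, SNF 1^4; δ1: rk 6, SNF 1^6; δ2: rk 2, SNF 1^2
degree 0: 5−4−0 = 1 → Ȟ^0 ≅ Z
degree 1: 10−6−4 = 0 → Ȟ^1 ≅ 0
degree 2: 9−2−6 = 1 → Ȟ^2 ≅ Z

Ȟ^0(U;F) ≅ Z; Ȟ^1(U;F) ≅ 0; Ȟ^2(U;F) ≅ Z
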